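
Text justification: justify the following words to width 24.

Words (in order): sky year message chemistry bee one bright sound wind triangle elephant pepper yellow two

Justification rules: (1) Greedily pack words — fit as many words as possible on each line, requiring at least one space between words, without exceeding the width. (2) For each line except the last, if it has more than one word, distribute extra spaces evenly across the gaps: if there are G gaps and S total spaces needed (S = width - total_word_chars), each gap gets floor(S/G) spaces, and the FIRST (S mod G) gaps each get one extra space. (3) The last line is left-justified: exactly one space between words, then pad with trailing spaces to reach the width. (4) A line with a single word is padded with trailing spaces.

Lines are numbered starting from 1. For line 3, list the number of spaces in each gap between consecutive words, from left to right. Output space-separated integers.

Line 1: ['sky', 'year', 'message'] (min_width=16, slack=8)
Line 2: ['chemistry', 'bee', 'one', 'bright'] (min_width=24, slack=0)
Line 3: ['sound', 'wind', 'triangle'] (min_width=19, slack=5)
Line 4: ['elephant', 'pepper', 'yellow'] (min_width=22, slack=2)
Line 5: ['two'] (min_width=3, slack=21)

Answer: 4 3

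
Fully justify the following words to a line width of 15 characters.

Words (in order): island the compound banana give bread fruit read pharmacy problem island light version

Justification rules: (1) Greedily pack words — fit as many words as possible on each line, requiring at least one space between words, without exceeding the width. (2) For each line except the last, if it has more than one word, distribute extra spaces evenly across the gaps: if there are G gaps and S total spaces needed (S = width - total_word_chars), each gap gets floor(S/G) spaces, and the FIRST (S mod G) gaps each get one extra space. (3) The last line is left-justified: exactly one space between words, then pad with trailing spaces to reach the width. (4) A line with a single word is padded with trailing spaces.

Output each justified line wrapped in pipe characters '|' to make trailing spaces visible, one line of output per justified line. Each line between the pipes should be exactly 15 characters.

Answer: |island      the|
|compound banana|
|give      bread|
|fruit      read|
|pharmacy       |
|problem  island|
|light version  |

Derivation:
Line 1: ['island', 'the'] (min_width=10, slack=5)
Line 2: ['compound', 'banana'] (min_width=15, slack=0)
Line 3: ['give', 'bread'] (min_width=10, slack=5)
Line 4: ['fruit', 'read'] (min_width=10, slack=5)
Line 5: ['pharmacy'] (min_width=8, slack=7)
Line 6: ['problem', 'island'] (min_width=14, slack=1)
Line 7: ['light', 'version'] (min_width=13, slack=2)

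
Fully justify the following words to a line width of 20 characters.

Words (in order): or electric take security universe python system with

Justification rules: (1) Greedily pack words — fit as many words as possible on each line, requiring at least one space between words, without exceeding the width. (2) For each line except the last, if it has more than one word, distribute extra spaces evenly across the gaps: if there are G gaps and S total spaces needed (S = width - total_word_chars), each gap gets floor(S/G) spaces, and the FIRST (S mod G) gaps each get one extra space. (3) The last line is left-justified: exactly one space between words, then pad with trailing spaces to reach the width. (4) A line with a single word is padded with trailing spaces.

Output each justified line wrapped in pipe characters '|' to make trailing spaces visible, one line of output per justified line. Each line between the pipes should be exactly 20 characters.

Line 1: ['or', 'electric', 'take'] (min_width=16, slack=4)
Line 2: ['security', 'universe'] (min_width=17, slack=3)
Line 3: ['python', 'system', 'with'] (min_width=18, slack=2)

Answer: |or   electric   take|
|security    universe|
|python system with  |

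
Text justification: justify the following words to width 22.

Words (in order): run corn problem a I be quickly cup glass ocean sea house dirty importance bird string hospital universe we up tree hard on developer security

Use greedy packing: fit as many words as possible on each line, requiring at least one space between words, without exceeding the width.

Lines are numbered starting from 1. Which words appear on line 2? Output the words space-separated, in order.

Line 1: ['run', 'corn', 'problem', 'a', 'I'] (min_width=20, slack=2)
Line 2: ['be', 'quickly', 'cup', 'glass'] (min_width=20, slack=2)
Line 3: ['ocean', 'sea', 'house', 'dirty'] (min_width=21, slack=1)
Line 4: ['importance', 'bird', 'string'] (min_width=22, slack=0)
Line 5: ['hospital', 'universe', 'we'] (min_width=20, slack=2)
Line 6: ['up', 'tree', 'hard', 'on'] (min_width=15, slack=7)
Line 7: ['developer', 'security'] (min_width=18, slack=4)

Answer: be quickly cup glass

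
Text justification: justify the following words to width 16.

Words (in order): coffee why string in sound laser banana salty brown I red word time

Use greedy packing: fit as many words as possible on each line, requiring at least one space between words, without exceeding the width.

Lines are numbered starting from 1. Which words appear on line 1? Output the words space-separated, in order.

Line 1: ['coffee', 'why'] (min_width=10, slack=6)
Line 2: ['string', 'in', 'sound'] (min_width=15, slack=1)
Line 3: ['laser', 'banana'] (min_width=12, slack=4)
Line 4: ['salty', 'brown', 'I'] (min_width=13, slack=3)
Line 5: ['red', 'word', 'time'] (min_width=13, slack=3)

Answer: coffee why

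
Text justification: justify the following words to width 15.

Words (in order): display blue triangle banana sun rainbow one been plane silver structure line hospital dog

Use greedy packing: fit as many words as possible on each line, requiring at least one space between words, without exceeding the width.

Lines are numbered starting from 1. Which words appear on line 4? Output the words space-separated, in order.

Answer: been plane

Derivation:
Line 1: ['display', 'blue'] (min_width=12, slack=3)
Line 2: ['triangle', 'banana'] (min_width=15, slack=0)
Line 3: ['sun', 'rainbow', 'one'] (min_width=15, slack=0)
Line 4: ['been', 'plane'] (min_width=10, slack=5)
Line 5: ['silver'] (min_width=6, slack=9)
Line 6: ['structure', 'line'] (min_width=14, slack=1)
Line 7: ['hospital', 'dog'] (min_width=12, slack=3)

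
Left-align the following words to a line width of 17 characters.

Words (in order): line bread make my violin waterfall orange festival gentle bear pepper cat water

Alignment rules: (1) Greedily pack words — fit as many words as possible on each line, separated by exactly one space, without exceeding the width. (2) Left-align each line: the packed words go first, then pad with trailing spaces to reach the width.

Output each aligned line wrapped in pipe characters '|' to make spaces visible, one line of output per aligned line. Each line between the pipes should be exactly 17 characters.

Line 1: ['line', 'bread', 'make'] (min_width=15, slack=2)
Line 2: ['my', 'violin'] (min_width=9, slack=8)
Line 3: ['waterfall', 'orange'] (min_width=16, slack=1)
Line 4: ['festival', 'gentle'] (min_width=15, slack=2)
Line 5: ['bear', 'pepper', 'cat'] (min_width=15, slack=2)
Line 6: ['water'] (min_width=5, slack=12)

Answer: |line bread make  |
|my violin        |
|waterfall orange |
|festival gentle  |
|bear pepper cat  |
|water            |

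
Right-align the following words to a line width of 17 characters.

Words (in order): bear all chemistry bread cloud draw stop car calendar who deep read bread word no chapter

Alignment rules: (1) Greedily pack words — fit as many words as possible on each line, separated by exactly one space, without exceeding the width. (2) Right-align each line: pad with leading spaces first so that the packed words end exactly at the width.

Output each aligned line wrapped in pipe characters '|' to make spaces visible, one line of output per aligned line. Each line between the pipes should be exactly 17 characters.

Answer: |         bear all|
|  chemistry bread|
|  cloud draw stop|
| car calendar who|
|  deep read bread|
|  word no chapter|

Derivation:
Line 1: ['bear', 'all'] (min_width=8, slack=9)
Line 2: ['chemistry', 'bread'] (min_width=15, slack=2)
Line 3: ['cloud', 'draw', 'stop'] (min_width=15, slack=2)
Line 4: ['car', 'calendar', 'who'] (min_width=16, slack=1)
Line 5: ['deep', 'read', 'bread'] (min_width=15, slack=2)
Line 6: ['word', 'no', 'chapter'] (min_width=15, slack=2)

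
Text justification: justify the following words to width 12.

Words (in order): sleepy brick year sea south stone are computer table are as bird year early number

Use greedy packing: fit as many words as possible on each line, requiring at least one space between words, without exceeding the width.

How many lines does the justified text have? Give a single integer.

Answer: 7

Derivation:
Line 1: ['sleepy', 'brick'] (min_width=12, slack=0)
Line 2: ['year', 'sea'] (min_width=8, slack=4)
Line 3: ['south', 'stone'] (min_width=11, slack=1)
Line 4: ['are', 'computer'] (min_width=12, slack=0)
Line 5: ['table', 'are', 'as'] (min_width=12, slack=0)
Line 6: ['bird', 'year'] (min_width=9, slack=3)
Line 7: ['early', 'number'] (min_width=12, slack=0)
Total lines: 7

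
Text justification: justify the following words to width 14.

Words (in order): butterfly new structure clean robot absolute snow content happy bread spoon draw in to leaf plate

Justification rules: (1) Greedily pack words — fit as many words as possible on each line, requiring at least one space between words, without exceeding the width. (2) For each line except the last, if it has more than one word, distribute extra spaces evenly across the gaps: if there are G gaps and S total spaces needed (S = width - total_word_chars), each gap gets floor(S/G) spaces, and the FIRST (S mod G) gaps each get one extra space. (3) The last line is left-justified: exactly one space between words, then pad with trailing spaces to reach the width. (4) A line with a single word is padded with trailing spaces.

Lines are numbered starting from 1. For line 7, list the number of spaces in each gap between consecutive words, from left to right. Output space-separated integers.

Line 1: ['butterfly', 'new'] (min_width=13, slack=1)
Line 2: ['structure'] (min_width=9, slack=5)
Line 3: ['clean', 'robot'] (min_width=11, slack=3)
Line 4: ['absolute', 'snow'] (min_width=13, slack=1)
Line 5: ['content', 'happy'] (min_width=13, slack=1)
Line 6: ['bread', 'spoon'] (min_width=11, slack=3)
Line 7: ['draw', 'in', 'to'] (min_width=10, slack=4)
Line 8: ['leaf', 'plate'] (min_width=10, slack=4)

Answer: 3 3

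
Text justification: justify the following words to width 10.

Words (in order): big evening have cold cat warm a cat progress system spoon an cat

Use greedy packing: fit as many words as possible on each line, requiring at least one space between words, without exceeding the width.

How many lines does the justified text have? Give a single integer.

Answer: 9

Derivation:
Line 1: ['big'] (min_width=3, slack=7)
Line 2: ['evening'] (min_width=7, slack=3)
Line 3: ['have', 'cold'] (min_width=9, slack=1)
Line 4: ['cat', 'warm', 'a'] (min_width=10, slack=0)
Line 5: ['cat'] (min_width=3, slack=7)
Line 6: ['progress'] (min_width=8, slack=2)
Line 7: ['system'] (min_width=6, slack=4)
Line 8: ['spoon', 'an'] (min_width=8, slack=2)
Line 9: ['cat'] (min_width=3, slack=7)
Total lines: 9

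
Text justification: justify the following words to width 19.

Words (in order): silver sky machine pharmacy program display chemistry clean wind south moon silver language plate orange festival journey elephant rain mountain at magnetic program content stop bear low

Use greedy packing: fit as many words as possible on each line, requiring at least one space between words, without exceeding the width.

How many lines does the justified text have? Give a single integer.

Line 1: ['silver', 'sky', 'machine'] (min_width=18, slack=1)
Line 2: ['pharmacy', 'program'] (min_width=16, slack=3)
Line 3: ['display', 'chemistry'] (min_width=17, slack=2)
Line 4: ['clean', 'wind', 'south'] (min_width=16, slack=3)
Line 5: ['moon', 'silver'] (min_width=11, slack=8)
Line 6: ['language', 'plate'] (min_width=14, slack=5)
Line 7: ['orange', 'festival'] (min_width=15, slack=4)
Line 8: ['journey', 'elephant'] (min_width=16, slack=3)
Line 9: ['rain', 'mountain', 'at'] (min_width=16, slack=3)
Line 10: ['magnetic', 'program'] (min_width=16, slack=3)
Line 11: ['content', 'stop', 'bear'] (min_width=17, slack=2)
Line 12: ['low'] (min_width=3, slack=16)
Total lines: 12

Answer: 12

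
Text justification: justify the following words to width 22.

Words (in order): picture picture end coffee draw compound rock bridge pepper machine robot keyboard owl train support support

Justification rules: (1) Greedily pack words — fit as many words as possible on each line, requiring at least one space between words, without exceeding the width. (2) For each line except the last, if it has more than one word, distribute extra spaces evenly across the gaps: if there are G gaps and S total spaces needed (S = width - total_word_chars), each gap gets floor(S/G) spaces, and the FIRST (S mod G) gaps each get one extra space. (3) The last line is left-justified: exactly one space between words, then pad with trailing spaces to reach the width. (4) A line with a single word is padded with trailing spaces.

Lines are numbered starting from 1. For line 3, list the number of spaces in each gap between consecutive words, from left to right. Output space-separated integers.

Answer: 3 3

Derivation:
Line 1: ['picture', 'picture', 'end'] (min_width=19, slack=3)
Line 2: ['coffee', 'draw', 'compound'] (min_width=20, slack=2)
Line 3: ['rock', 'bridge', 'pepper'] (min_width=18, slack=4)
Line 4: ['machine', 'robot', 'keyboard'] (min_width=22, slack=0)
Line 5: ['owl', 'train', 'support'] (min_width=17, slack=5)
Line 6: ['support'] (min_width=7, slack=15)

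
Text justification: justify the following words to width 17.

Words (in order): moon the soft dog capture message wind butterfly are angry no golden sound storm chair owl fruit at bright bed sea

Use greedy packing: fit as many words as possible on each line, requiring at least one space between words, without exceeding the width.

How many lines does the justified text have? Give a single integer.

Line 1: ['moon', 'the', 'soft', 'dog'] (min_width=17, slack=0)
Line 2: ['capture', 'message'] (min_width=15, slack=2)
Line 3: ['wind', 'butterfly'] (min_width=14, slack=3)
Line 4: ['are', 'angry', 'no'] (min_width=12, slack=5)
Line 5: ['golden', 'sound'] (min_width=12, slack=5)
Line 6: ['storm', 'chair', 'owl'] (min_width=15, slack=2)
Line 7: ['fruit', 'at', 'bright'] (min_width=15, slack=2)
Line 8: ['bed', 'sea'] (min_width=7, slack=10)
Total lines: 8

Answer: 8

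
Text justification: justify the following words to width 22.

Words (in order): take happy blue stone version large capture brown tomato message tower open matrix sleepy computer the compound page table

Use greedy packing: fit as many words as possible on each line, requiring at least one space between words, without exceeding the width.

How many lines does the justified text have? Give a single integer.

Line 1: ['take', 'happy', 'blue', 'stone'] (min_width=21, slack=1)
Line 2: ['version', 'large', 'capture'] (min_width=21, slack=1)
Line 3: ['brown', 'tomato', 'message'] (min_width=20, slack=2)
Line 4: ['tower', 'open', 'matrix'] (min_width=17, slack=5)
Line 5: ['sleepy', 'computer', 'the'] (min_width=19, slack=3)
Line 6: ['compound', 'page', 'table'] (min_width=19, slack=3)
Total lines: 6

Answer: 6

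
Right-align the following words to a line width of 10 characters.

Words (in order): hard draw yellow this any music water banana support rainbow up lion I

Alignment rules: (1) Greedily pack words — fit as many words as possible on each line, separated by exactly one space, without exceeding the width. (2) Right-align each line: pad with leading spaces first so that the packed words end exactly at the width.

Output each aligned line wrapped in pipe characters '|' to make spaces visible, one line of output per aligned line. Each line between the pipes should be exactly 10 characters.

Answer: | hard draw|
|    yellow|
|  this any|
|     music|
|     water|
|    banana|
|   support|
|rainbow up|
|    lion I|

Derivation:
Line 1: ['hard', 'draw'] (min_width=9, slack=1)
Line 2: ['yellow'] (min_width=6, slack=4)
Line 3: ['this', 'any'] (min_width=8, slack=2)
Line 4: ['music'] (min_width=5, slack=5)
Line 5: ['water'] (min_width=5, slack=5)
Line 6: ['banana'] (min_width=6, slack=4)
Line 7: ['support'] (min_width=7, slack=3)
Line 8: ['rainbow', 'up'] (min_width=10, slack=0)
Line 9: ['lion', 'I'] (min_width=6, slack=4)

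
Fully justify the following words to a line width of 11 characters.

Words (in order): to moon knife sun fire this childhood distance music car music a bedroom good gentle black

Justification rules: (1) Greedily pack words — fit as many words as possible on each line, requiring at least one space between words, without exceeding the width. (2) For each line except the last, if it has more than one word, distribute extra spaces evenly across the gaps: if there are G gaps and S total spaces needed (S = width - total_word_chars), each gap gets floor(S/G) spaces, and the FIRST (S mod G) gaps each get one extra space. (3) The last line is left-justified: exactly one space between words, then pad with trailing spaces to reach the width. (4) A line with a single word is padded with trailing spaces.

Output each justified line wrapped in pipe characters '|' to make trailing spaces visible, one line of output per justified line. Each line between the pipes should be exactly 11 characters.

Answer: |to     moon|
|knife   sun|
|fire   this|
|childhood  |
|distance   |
|music   car|
|music     a|
|bedroom    |
|good gentle|
|black      |

Derivation:
Line 1: ['to', 'moon'] (min_width=7, slack=4)
Line 2: ['knife', 'sun'] (min_width=9, slack=2)
Line 3: ['fire', 'this'] (min_width=9, slack=2)
Line 4: ['childhood'] (min_width=9, slack=2)
Line 5: ['distance'] (min_width=8, slack=3)
Line 6: ['music', 'car'] (min_width=9, slack=2)
Line 7: ['music', 'a'] (min_width=7, slack=4)
Line 8: ['bedroom'] (min_width=7, slack=4)
Line 9: ['good', 'gentle'] (min_width=11, slack=0)
Line 10: ['black'] (min_width=5, slack=6)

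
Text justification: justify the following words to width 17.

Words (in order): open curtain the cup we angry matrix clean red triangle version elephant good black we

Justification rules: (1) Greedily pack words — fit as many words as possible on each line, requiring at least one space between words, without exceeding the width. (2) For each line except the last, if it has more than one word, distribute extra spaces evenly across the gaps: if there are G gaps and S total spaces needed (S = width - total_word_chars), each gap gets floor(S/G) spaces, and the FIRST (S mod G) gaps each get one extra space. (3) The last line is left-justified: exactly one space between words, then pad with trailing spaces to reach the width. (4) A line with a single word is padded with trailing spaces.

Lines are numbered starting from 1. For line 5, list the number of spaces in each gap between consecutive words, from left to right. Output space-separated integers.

Answer: 5

Derivation:
Line 1: ['open', 'curtain', 'the'] (min_width=16, slack=1)
Line 2: ['cup', 'we', 'angry'] (min_width=12, slack=5)
Line 3: ['matrix', 'clean', 'red'] (min_width=16, slack=1)
Line 4: ['triangle', 'version'] (min_width=16, slack=1)
Line 5: ['elephant', 'good'] (min_width=13, slack=4)
Line 6: ['black', 'we'] (min_width=8, slack=9)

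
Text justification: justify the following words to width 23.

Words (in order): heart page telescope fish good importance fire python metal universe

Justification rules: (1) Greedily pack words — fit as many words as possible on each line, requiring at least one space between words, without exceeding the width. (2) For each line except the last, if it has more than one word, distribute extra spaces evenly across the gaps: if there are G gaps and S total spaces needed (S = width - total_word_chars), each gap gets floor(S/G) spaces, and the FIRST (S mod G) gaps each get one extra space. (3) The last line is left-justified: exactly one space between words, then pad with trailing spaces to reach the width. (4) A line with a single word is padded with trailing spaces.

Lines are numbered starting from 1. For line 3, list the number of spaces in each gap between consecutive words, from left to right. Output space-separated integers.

Answer: 4 4

Derivation:
Line 1: ['heart', 'page', 'telescope'] (min_width=20, slack=3)
Line 2: ['fish', 'good', 'importance'] (min_width=20, slack=3)
Line 3: ['fire', 'python', 'metal'] (min_width=17, slack=6)
Line 4: ['universe'] (min_width=8, slack=15)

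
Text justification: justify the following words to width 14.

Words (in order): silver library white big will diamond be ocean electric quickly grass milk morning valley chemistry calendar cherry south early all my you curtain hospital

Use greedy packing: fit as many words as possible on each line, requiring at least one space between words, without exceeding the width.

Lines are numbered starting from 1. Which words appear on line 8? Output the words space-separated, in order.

Line 1: ['silver', 'library'] (min_width=14, slack=0)
Line 2: ['white', 'big', 'will'] (min_width=14, slack=0)
Line 3: ['diamond', 'be'] (min_width=10, slack=4)
Line 4: ['ocean', 'electric'] (min_width=14, slack=0)
Line 5: ['quickly', 'grass'] (min_width=13, slack=1)
Line 6: ['milk', 'morning'] (min_width=12, slack=2)
Line 7: ['valley'] (min_width=6, slack=8)
Line 8: ['chemistry'] (min_width=9, slack=5)
Line 9: ['calendar'] (min_width=8, slack=6)
Line 10: ['cherry', 'south'] (min_width=12, slack=2)
Line 11: ['early', 'all', 'my'] (min_width=12, slack=2)
Line 12: ['you', 'curtain'] (min_width=11, slack=3)
Line 13: ['hospital'] (min_width=8, slack=6)

Answer: chemistry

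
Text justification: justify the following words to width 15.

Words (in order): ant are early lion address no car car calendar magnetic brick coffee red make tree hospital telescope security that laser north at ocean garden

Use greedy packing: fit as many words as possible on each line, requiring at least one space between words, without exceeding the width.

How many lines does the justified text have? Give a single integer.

Line 1: ['ant', 'are', 'early'] (min_width=13, slack=2)
Line 2: ['lion', 'address', 'no'] (min_width=15, slack=0)
Line 3: ['car', 'car'] (min_width=7, slack=8)
Line 4: ['calendar'] (min_width=8, slack=7)
Line 5: ['magnetic', 'brick'] (min_width=14, slack=1)
Line 6: ['coffee', 'red', 'make'] (min_width=15, slack=0)
Line 7: ['tree', 'hospital'] (min_width=13, slack=2)
Line 8: ['telescope'] (min_width=9, slack=6)
Line 9: ['security', 'that'] (min_width=13, slack=2)
Line 10: ['laser', 'north', 'at'] (min_width=14, slack=1)
Line 11: ['ocean', 'garden'] (min_width=12, slack=3)
Total lines: 11

Answer: 11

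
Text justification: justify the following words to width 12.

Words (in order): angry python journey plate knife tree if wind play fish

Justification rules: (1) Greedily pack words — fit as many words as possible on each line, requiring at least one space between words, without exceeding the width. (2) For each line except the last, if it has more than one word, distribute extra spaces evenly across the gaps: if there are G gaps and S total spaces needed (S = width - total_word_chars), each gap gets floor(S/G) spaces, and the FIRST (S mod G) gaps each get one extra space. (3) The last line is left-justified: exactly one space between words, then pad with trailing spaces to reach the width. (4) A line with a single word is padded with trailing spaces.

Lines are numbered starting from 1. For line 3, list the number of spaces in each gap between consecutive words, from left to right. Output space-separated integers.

Answer: 2

Derivation:
Line 1: ['angry', 'python'] (min_width=12, slack=0)
Line 2: ['journey'] (min_width=7, slack=5)
Line 3: ['plate', 'knife'] (min_width=11, slack=1)
Line 4: ['tree', 'if', 'wind'] (min_width=12, slack=0)
Line 5: ['play', 'fish'] (min_width=9, slack=3)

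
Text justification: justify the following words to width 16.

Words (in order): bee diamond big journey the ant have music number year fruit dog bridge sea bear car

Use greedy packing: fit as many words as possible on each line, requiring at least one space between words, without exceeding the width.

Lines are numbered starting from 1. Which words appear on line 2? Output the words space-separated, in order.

Line 1: ['bee', 'diamond', 'big'] (min_width=15, slack=1)
Line 2: ['journey', 'the', 'ant'] (min_width=15, slack=1)
Line 3: ['have', 'music'] (min_width=10, slack=6)
Line 4: ['number', 'year'] (min_width=11, slack=5)
Line 5: ['fruit', 'dog', 'bridge'] (min_width=16, slack=0)
Line 6: ['sea', 'bear', 'car'] (min_width=12, slack=4)

Answer: journey the ant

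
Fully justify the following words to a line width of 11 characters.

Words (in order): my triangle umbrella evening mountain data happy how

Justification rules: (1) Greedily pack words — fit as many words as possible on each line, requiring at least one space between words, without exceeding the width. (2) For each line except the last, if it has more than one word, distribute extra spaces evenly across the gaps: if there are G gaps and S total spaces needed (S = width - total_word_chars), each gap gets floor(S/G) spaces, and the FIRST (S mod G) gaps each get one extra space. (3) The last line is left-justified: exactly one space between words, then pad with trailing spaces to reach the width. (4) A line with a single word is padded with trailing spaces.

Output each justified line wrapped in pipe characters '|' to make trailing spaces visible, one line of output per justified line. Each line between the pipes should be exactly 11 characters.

Answer: |my triangle|
|umbrella   |
|evening    |
|mountain   |
|data  happy|
|how        |

Derivation:
Line 1: ['my', 'triangle'] (min_width=11, slack=0)
Line 2: ['umbrella'] (min_width=8, slack=3)
Line 3: ['evening'] (min_width=7, slack=4)
Line 4: ['mountain'] (min_width=8, slack=3)
Line 5: ['data', 'happy'] (min_width=10, slack=1)
Line 6: ['how'] (min_width=3, slack=8)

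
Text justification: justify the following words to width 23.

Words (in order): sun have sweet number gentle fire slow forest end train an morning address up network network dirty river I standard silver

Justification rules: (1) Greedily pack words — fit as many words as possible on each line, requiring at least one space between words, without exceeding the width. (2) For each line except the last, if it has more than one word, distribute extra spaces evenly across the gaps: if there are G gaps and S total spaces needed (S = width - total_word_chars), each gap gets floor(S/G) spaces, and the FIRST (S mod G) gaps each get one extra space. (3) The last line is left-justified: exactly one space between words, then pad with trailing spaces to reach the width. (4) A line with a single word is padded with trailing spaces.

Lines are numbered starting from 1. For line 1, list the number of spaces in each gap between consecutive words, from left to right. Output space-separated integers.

Line 1: ['sun', 'have', 'sweet', 'number'] (min_width=21, slack=2)
Line 2: ['gentle', 'fire', 'slow', 'forest'] (min_width=23, slack=0)
Line 3: ['end', 'train', 'an', 'morning'] (min_width=20, slack=3)
Line 4: ['address', 'up', 'network'] (min_width=18, slack=5)
Line 5: ['network', 'dirty', 'river', 'I'] (min_width=21, slack=2)
Line 6: ['standard', 'silver'] (min_width=15, slack=8)

Answer: 2 2 1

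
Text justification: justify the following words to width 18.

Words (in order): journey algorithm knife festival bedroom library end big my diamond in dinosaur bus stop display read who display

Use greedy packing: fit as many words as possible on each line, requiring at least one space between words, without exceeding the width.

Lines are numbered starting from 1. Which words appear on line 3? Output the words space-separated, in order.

Answer: bedroom library

Derivation:
Line 1: ['journey', 'algorithm'] (min_width=17, slack=1)
Line 2: ['knife', 'festival'] (min_width=14, slack=4)
Line 3: ['bedroom', 'library'] (min_width=15, slack=3)
Line 4: ['end', 'big', 'my', 'diamond'] (min_width=18, slack=0)
Line 5: ['in', 'dinosaur', 'bus'] (min_width=15, slack=3)
Line 6: ['stop', 'display', 'read'] (min_width=17, slack=1)
Line 7: ['who', 'display'] (min_width=11, slack=7)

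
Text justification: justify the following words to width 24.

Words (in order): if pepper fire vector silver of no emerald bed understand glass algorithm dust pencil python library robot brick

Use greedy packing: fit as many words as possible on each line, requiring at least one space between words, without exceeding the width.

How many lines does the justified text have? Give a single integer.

Answer: 6

Derivation:
Line 1: ['if', 'pepper', 'fire', 'vector'] (min_width=21, slack=3)
Line 2: ['silver', 'of', 'no', 'emerald', 'bed'] (min_width=24, slack=0)
Line 3: ['understand', 'glass'] (min_width=16, slack=8)
Line 4: ['algorithm', 'dust', 'pencil'] (min_width=21, slack=3)
Line 5: ['python', 'library', 'robot'] (min_width=20, slack=4)
Line 6: ['brick'] (min_width=5, slack=19)
Total lines: 6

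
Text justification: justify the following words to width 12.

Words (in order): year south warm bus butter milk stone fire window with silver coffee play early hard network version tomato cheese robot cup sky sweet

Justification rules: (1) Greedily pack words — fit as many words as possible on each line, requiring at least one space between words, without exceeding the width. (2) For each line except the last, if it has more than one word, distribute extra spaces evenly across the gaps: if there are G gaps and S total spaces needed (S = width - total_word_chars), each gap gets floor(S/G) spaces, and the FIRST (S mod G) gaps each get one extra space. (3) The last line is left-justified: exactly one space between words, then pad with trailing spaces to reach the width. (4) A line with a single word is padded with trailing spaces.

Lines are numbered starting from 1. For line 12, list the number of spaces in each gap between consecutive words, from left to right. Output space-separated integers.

Line 1: ['year', 'south'] (min_width=10, slack=2)
Line 2: ['warm', 'bus'] (min_width=8, slack=4)
Line 3: ['butter', 'milk'] (min_width=11, slack=1)
Line 4: ['stone', 'fire'] (min_width=10, slack=2)
Line 5: ['window', 'with'] (min_width=11, slack=1)
Line 6: ['silver'] (min_width=6, slack=6)
Line 7: ['coffee', 'play'] (min_width=11, slack=1)
Line 8: ['early', 'hard'] (min_width=10, slack=2)
Line 9: ['network'] (min_width=7, slack=5)
Line 10: ['version'] (min_width=7, slack=5)
Line 11: ['tomato'] (min_width=6, slack=6)
Line 12: ['cheese', 'robot'] (min_width=12, slack=0)
Line 13: ['cup', 'sky'] (min_width=7, slack=5)
Line 14: ['sweet'] (min_width=5, slack=7)

Answer: 1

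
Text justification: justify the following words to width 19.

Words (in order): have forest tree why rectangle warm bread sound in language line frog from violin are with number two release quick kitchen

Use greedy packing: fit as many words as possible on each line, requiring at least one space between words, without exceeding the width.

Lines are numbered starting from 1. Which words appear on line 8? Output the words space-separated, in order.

Line 1: ['have', 'forest', 'tree'] (min_width=16, slack=3)
Line 2: ['why', 'rectangle', 'warm'] (min_width=18, slack=1)
Line 3: ['bread', 'sound', 'in'] (min_width=14, slack=5)
Line 4: ['language', 'line', 'frog'] (min_width=18, slack=1)
Line 5: ['from', 'violin', 'are'] (min_width=15, slack=4)
Line 6: ['with', 'number', 'two'] (min_width=15, slack=4)
Line 7: ['release', 'quick'] (min_width=13, slack=6)
Line 8: ['kitchen'] (min_width=7, slack=12)

Answer: kitchen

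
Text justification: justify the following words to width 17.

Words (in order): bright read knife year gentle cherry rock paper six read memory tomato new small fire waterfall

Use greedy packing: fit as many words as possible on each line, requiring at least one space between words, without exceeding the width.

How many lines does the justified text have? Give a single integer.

Line 1: ['bright', 'read', 'knife'] (min_width=17, slack=0)
Line 2: ['year', 'gentle'] (min_width=11, slack=6)
Line 3: ['cherry', 'rock', 'paper'] (min_width=17, slack=0)
Line 4: ['six', 'read', 'memory'] (min_width=15, slack=2)
Line 5: ['tomato', 'new', 'small'] (min_width=16, slack=1)
Line 6: ['fire', 'waterfall'] (min_width=14, slack=3)
Total lines: 6

Answer: 6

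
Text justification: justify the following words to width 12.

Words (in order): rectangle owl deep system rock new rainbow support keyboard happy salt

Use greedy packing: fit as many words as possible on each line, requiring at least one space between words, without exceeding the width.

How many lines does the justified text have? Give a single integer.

Line 1: ['rectangle'] (min_width=9, slack=3)
Line 2: ['owl', 'deep'] (min_width=8, slack=4)
Line 3: ['system', 'rock'] (min_width=11, slack=1)
Line 4: ['new', 'rainbow'] (min_width=11, slack=1)
Line 5: ['support'] (min_width=7, slack=5)
Line 6: ['keyboard'] (min_width=8, slack=4)
Line 7: ['happy', 'salt'] (min_width=10, slack=2)
Total lines: 7

Answer: 7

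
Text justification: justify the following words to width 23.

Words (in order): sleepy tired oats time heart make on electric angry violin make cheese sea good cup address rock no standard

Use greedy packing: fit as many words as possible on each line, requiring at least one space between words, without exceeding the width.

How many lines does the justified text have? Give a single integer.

Line 1: ['sleepy', 'tired', 'oats', 'time'] (min_width=22, slack=1)
Line 2: ['heart', 'make', 'on', 'electric'] (min_width=22, slack=1)
Line 3: ['angry', 'violin', 'make'] (min_width=17, slack=6)
Line 4: ['cheese', 'sea', 'good', 'cup'] (min_width=19, slack=4)
Line 5: ['address', 'rock', 'no'] (min_width=15, slack=8)
Line 6: ['standard'] (min_width=8, slack=15)
Total lines: 6

Answer: 6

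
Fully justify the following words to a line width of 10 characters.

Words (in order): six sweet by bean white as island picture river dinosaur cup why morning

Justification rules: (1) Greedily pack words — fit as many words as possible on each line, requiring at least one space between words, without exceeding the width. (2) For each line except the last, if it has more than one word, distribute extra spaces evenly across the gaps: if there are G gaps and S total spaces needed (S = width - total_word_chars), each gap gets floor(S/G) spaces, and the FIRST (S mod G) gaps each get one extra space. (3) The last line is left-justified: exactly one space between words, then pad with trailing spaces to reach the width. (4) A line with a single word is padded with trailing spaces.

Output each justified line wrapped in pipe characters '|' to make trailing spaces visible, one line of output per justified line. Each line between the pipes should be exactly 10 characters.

Line 1: ['six', 'sweet'] (min_width=9, slack=1)
Line 2: ['by', 'bean'] (min_width=7, slack=3)
Line 3: ['white', 'as'] (min_width=8, slack=2)
Line 4: ['island'] (min_width=6, slack=4)
Line 5: ['picture'] (min_width=7, slack=3)
Line 6: ['river'] (min_width=5, slack=5)
Line 7: ['dinosaur'] (min_width=8, slack=2)
Line 8: ['cup', 'why'] (min_width=7, slack=3)
Line 9: ['morning'] (min_width=7, slack=3)

Answer: |six  sweet|
|by    bean|
|white   as|
|island    |
|picture   |
|river     |
|dinosaur  |
|cup    why|
|morning   |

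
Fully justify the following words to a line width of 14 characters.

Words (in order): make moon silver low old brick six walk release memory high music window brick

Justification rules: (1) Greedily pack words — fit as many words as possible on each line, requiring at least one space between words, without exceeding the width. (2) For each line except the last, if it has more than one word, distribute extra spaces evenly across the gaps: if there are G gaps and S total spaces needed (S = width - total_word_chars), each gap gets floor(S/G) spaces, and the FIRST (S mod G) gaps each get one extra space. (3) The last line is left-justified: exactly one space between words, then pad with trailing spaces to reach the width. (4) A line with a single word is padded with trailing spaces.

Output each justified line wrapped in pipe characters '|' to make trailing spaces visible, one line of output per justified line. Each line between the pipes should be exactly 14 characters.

Line 1: ['make', 'moon'] (min_width=9, slack=5)
Line 2: ['silver', 'low', 'old'] (min_width=14, slack=0)
Line 3: ['brick', 'six', 'walk'] (min_width=14, slack=0)
Line 4: ['release', 'memory'] (min_width=14, slack=0)
Line 5: ['high', 'music'] (min_width=10, slack=4)
Line 6: ['window', 'brick'] (min_width=12, slack=2)

Answer: |make      moon|
|silver low old|
|brick six walk|
|release memory|
|high     music|
|window brick  |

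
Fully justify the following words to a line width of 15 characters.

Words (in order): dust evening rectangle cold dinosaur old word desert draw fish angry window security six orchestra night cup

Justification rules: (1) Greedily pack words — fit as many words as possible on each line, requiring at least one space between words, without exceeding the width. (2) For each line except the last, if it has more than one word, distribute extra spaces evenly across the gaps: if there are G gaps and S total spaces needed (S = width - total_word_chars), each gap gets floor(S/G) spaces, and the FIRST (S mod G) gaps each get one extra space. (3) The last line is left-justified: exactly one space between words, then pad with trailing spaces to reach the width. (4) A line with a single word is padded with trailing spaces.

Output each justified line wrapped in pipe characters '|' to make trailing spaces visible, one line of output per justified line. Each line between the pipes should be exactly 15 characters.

Answer: |dust    evening|
|rectangle  cold|
|dinosaur    old|
|word     desert|
|draw fish angry|
|window security|
|six   orchestra|
|night cup      |

Derivation:
Line 1: ['dust', 'evening'] (min_width=12, slack=3)
Line 2: ['rectangle', 'cold'] (min_width=14, slack=1)
Line 3: ['dinosaur', 'old'] (min_width=12, slack=3)
Line 4: ['word', 'desert'] (min_width=11, slack=4)
Line 5: ['draw', 'fish', 'angry'] (min_width=15, slack=0)
Line 6: ['window', 'security'] (min_width=15, slack=0)
Line 7: ['six', 'orchestra'] (min_width=13, slack=2)
Line 8: ['night', 'cup'] (min_width=9, slack=6)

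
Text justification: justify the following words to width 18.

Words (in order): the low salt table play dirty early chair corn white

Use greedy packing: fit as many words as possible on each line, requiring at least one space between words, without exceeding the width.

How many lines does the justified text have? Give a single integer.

Answer: 3

Derivation:
Line 1: ['the', 'low', 'salt', 'table'] (min_width=18, slack=0)
Line 2: ['play', 'dirty', 'early'] (min_width=16, slack=2)
Line 3: ['chair', 'corn', 'white'] (min_width=16, slack=2)
Total lines: 3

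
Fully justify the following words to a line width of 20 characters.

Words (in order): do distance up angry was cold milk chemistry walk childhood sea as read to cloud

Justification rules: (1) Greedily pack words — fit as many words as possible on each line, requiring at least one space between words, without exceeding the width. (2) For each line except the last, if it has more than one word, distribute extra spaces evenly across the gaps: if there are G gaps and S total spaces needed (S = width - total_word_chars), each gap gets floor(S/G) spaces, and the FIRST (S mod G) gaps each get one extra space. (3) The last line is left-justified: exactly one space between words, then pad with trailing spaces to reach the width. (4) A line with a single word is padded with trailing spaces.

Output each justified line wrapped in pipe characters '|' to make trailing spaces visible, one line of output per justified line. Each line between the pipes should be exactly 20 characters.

Line 1: ['do', 'distance', 'up', 'angry'] (min_width=20, slack=0)
Line 2: ['was', 'cold', 'milk'] (min_width=13, slack=7)
Line 3: ['chemistry', 'walk'] (min_width=14, slack=6)
Line 4: ['childhood', 'sea', 'as'] (min_width=16, slack=4)
Line 5: ['read', 'to', 'cloud'] (min_width=13, slack=7)

Answer: |do distance up angry|
|was     cold    milk|
|chemistry       walk|
|childhood   sea   as|
|read to cloud       |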